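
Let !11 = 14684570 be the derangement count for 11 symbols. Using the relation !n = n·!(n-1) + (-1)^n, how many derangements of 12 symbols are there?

176214841

!12 = 12·14684570 + 1 = 176214841.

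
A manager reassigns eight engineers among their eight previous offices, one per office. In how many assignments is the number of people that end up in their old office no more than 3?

Sum C(8,i)·!(8-i) for i = 0..3:
  i=0: C(8,0)·!8 = 1·14833 = 14833
  i=1: C(8,1)·!7 = 8·1854 = 14832
  i=2: C(8,2)·!6 = 28·265 = 7420
  i=3: C(8,3)·!5 = 56·44 = 2464
Total = 39549.

39549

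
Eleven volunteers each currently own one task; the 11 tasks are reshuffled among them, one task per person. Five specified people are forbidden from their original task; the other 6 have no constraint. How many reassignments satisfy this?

25022880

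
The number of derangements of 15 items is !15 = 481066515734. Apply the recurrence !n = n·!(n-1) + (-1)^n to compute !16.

!16 = 16·481066515734 + 1 = 7697064251745.

7697064251745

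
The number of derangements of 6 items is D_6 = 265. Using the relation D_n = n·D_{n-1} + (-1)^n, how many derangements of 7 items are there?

D_7 = 7·265 - 1 = 1854.

1854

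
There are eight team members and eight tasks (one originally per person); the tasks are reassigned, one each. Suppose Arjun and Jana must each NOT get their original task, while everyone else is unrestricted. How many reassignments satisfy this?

Inclusion-exclusion on the 2 forbidden self-matches:
Σ_{j=0}^{2} (-1)^j C(2,j)(8-j)!
= C(2,0)·8! - C(2,1)·7! + C(2,2)·6!
= 40320 - 10080 + 720
= 30960

30960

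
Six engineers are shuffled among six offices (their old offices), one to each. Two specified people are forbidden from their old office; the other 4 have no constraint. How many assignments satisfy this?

504

Let A_j be the event that the j-th constrained one is fixed. By inclusion-exclusion over the 2 events:
Σ_{j=0}^{2} (-1)^j C(2,j)(6-j)!
= C(2,0)·6! - C(2,1)·5! + C(2,2)·4!
= 720 - 240 + 24
= 504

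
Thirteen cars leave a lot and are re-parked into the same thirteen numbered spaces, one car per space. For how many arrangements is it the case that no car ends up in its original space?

2290792932

By inclusion-exclusion, !13 = Σ (-1)^k · 13!/k! for k=0..13
= 13! - 13!/1! + 13!/2! - 13!/3! + 13!/4! - 13!/5! + 13!/6! - 13!/7! + 13!/8! - 13!/9! + 13!/10! - 13!/11! + 13!/12! - 13!/13!
= 6227020800 - 6227020800 + 3113510400 - 1037836800 + 259459200 - 51891840 + 8648640 - 1235520 + 154440 - 17160 + 1716 - 156 + 13 - 1
= 2290792932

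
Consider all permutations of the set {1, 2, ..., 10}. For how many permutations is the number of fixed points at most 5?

3626624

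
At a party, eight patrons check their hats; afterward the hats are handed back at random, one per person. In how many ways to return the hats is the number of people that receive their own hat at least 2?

10655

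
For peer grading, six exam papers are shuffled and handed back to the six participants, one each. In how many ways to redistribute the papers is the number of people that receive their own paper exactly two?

135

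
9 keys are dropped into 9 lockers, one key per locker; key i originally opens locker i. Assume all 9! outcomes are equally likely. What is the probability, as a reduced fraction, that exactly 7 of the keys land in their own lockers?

Favorable outcomes: C(9,7)·!2 = 36·1 = 36.
Total outcomes: 9! = 362880.
Probability = 36/362880 = 1/10080.

1/10080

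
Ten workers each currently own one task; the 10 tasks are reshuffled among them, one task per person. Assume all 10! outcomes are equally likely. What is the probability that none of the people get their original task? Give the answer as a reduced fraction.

16481/44800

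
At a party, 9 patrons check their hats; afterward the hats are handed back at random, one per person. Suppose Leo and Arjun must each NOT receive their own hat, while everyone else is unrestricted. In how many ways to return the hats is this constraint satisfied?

Let A_j be the event that the j-th constrained one is fixed. By inclusion-exclusion over the 2 events:
Σ_{j=0}^{2} (-1)^j C(2,j)(9-j)!
= C(2,0)·9! - C(2,1)·8! + C(2,2)·7!
= 362880 - 80640 + 5040
= 287280

287280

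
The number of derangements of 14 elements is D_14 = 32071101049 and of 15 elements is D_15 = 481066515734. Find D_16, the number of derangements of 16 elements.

D_16 = (16-1)·(D_15 + D_14) = 15·(481066515734 + 32071101049) = 15·513137616783 = 7697064251745.

7697064251745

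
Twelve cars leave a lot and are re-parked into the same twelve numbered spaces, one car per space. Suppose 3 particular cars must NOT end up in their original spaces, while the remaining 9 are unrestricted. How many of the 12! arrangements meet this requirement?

Let A_j be the event that the j-th constrained one is fixed. By inclusion-exclusion over the 3 events:
Σ_{j=0}^{3} (-1)^j C(3,j)(12-j)!
= C(3,0)·12! - C(3,1)·11! + C(3,2)·10! - C(3,3)·9!
= 479001600 - 119750400 + 10886400 - 362880
= 369774720

369774720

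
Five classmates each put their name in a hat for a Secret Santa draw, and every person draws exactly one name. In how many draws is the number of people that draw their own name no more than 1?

# with exactly i fixed is C(5,i)·!(5-i); sum over i=0..1:
  i=0: C(5,0)·!5 = 1·44 = 44
  i=1: C(5,1)·!4 = 5·9 = 45
Total = 89.

89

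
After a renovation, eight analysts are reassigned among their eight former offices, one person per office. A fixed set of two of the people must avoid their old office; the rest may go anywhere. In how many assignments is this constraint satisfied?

Let A_j be the event that the j-th constrained one is fixed. By inclusion-exclusion over the 2 events:
Σ_{j=0}^{2} (-1)^j C(2,j)(8-j)!
= C(2,0)·8! - C(2,1)·7! + C(2,2)·6!
= 40320 - 10080 + 720
= 30960

30960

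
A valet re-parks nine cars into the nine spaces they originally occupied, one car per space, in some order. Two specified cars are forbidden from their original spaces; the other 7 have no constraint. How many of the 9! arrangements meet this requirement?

287280

Inclusion-exclusion on the 2 forbidden self-matches:
Σ_{j=0}^{2} (-1)^j C(2,j)(9-j)!
= C(2,0)·9! - C(2,1)·8! + C(2,2)·7!
= 362880 - 80640 + 5040
= 287280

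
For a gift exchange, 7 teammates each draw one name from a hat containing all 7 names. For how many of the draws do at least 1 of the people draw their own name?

# with exactly i fixed is C(7,i)·!(7-i); sum over i=1..7:
  i=1: C(7,1)·!6 = 7·265 = 1855
  i=2: C(7,2)·!5 = 21·44 = 924
  i=3: C(7,3)·!4 = 35·9 = 315
  i=4: C(7,4)·!3 = 35·2 = 70
  i=5: C(7,5)·!2 = 21·1 = 21
  i=6: C(7,6)·!1 = 7·0 = 0
  i=7: C(7,7)·!0 = 1·1 = 1
Total = 3186.

3186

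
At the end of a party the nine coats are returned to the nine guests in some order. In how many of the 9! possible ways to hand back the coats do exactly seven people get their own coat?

36

Pick the 7 fixed positions: C(9,7) = 36 ways.
The remaining 2 must be deranged: !2 = 1.
Total: 36 × 1 = 36.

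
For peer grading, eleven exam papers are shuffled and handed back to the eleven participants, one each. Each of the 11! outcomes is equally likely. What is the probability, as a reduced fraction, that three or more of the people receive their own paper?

3205379/39916800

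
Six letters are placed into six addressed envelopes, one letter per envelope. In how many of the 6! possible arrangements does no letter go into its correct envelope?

The subfactorial !6 = [6!/e] (nearest integer).
6! = 720, and 720/e ≈ 264.87, so !6 = 265.

265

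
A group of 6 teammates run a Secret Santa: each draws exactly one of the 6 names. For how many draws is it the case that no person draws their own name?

265

The number of derangements of 6 is !6 = Σ_{k=0}^{6} (-1)^k·6!/k!
= 6! - 6!/1! + 6!/2! - 6!/3! + 6!/4! - 6!/5! + 6!/6!
= 720 - 720 + 360 - 120 + 30 - 6 + 1
= 265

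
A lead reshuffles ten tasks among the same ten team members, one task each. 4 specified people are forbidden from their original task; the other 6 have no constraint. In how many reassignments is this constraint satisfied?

Inclusion-exclusion on the 4 forbidden self-matches:
Σ_{j=0}^{4} (-1)^j C(4,j)(10-j)!
= C(4,0)·10! - C(4,1)·9! + C(4,2)·8! - C(4,3)·7! + C(4,4)·6!
= 3628800 - 1451520 + 241920 - 20160 + 720
= 2399760

2399760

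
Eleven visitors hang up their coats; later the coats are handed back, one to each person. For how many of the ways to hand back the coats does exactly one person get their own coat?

14684571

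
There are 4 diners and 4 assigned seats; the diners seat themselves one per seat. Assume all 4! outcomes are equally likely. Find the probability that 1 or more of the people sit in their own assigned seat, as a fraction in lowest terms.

5/8

Favorable outcomes: Σ_{i≥1} C(4,i)·!(4-i) = 4·2 + 6·1 + 4·0 + 1·1 = 15.
Total outcomes: 4! = 24.
Probability = 15/24 = 5/8.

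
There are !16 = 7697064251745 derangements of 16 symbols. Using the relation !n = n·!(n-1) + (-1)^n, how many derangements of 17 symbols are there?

130850092279664

!17 = 17·7697064251745 - 1 = 130850092279664.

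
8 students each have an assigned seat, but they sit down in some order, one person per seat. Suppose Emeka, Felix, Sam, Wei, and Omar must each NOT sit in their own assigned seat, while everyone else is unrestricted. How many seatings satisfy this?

21234

Let A_j be the event that the j-th constrained one is fixed. By inclusion-exclusion over the 5 events:
Σ_{j=0}^{5} (-1)^j C(5,j)(8-j)!
= C(5,0)·8! - C(5,1)·7! + C(5,2)·6! - C(5,3)·5! + C(5,4)·4! - C(5,5)·3!
= 40320 - 25200 + 7200 - 1200 + 120 - 6
= 21234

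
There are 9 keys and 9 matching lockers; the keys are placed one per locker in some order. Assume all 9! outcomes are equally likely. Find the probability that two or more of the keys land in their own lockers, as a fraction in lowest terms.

95887/362880

Favorable outcomes: Σ_{i≥2} C(9,i)·!(9-i) = 36·1854 + 84·265 + 126·44 + 126·9 + 84·2 + 36·1 + 9·0 + 1·1 = 95887.
Total outcomes: 9! = 362880.
Probability = 95887/362880 = 95887/362880.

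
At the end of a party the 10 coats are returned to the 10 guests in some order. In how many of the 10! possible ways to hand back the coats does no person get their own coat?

The number of derangements of 10 is !10 = Σ_{k=0}^{10} (-1)^k·10!/k!
= 10! - 10!/1! + 10!/2! - 10!/3! + 10!/4! - 10!/5! + 10!/6! - 10!/7! + 10!/8! - 10!/9! + 10!/10!
= 3628800 - 3628800 + 1814400 - 604800 + 151200 - 30240 + 5040 - 720 + 90 - 10 + 1
= 1334961

1334961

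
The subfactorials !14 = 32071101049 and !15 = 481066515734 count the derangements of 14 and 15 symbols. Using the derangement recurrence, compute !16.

7697064251745

!16 = (16-1)·(!15 + !14) = 15·(481066515734 + 32071101049) = 15·513137616783 = 7697064251745.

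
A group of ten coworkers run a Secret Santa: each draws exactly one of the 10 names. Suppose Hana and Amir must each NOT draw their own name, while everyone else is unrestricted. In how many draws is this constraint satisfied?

2943360

Let A_j be the event that the j-th constrained one is fixed. By inclusion-exclusion over the 2 events:
Σ_{j=0}^{2} (-1)^j C(2,j)(10-j)!
= C(2,0)·10! - C(2,1)·9! + C(2,2)·8!
= 3628800 - 725760 + 40320
= 2943360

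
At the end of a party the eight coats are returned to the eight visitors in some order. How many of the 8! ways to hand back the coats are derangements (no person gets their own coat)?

14833

Use !n = (n-1)(!(n-1) + !(n-2)).
!8 = 7·(1854 + 265) = 7·2119 = 14833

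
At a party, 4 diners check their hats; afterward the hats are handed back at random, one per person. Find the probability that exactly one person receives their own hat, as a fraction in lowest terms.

Favorable outcomes: C(4,1)·!3 = 4·2 = 8.
Total outcomes: 4! = 24.
Probability = 8/24 = 1/3.

1/3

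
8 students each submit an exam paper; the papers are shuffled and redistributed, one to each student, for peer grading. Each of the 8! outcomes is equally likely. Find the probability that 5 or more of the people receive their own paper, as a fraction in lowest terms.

Favorable outcomes: Σ_{i≥5} C(8,i)·!(8-i) = 56·2 + 28·1 + 8·0 + 1·1 = 141.
Total outcomes: 8! = 40320.
Probability = 141/40320 = 47/13440.

47/13440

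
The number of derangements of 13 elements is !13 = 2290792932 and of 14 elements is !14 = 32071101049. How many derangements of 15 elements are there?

481066515734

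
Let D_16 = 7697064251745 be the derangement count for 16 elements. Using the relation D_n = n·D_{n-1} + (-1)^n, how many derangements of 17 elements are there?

130850092279664

D_17 = 17·7697064251745 - 1 = 130850092279664.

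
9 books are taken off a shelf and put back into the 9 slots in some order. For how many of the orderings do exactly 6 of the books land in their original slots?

168

Pick the 6 fixed positions: C(9,6) = 84 ways.
The other 3 form a derangement: !3 = 2.
Total: 84 × 2 = 168.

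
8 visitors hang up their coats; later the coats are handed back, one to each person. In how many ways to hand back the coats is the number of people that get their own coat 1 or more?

25487

Sum C(8,i)·!(8-i) for i = 1..8:
  i=1: C(8,1)·!7 = 8·1854 = 14832
  i=2: C(8,2)·!6 = 28·265 = 7420
  i=3: C(8,3)·!5 = 56·44 = 2464
  i=4: C(8,4)·!4 = 70·9 = 630
  i=5: C(8,5)·!3 = 56·2 = 112
  i=6: C(8,6)·!2 = 28·1 = 28
  i=7: C(8,7)·!1 = 8·0 = 0
  i=8: C(8,8)·!0 = 1·1 = 1
Total = 25487.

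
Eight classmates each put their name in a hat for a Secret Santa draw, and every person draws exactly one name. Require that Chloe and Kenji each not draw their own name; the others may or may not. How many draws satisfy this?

30960

Let A_j be the event that the j-th constrained one is fixed. By inclusion-exclusion over the 2 events:
Σ_{j=0}^{2} (-1)^j C(2,j)(8-j)!
= C(2,0)·8! - C(2,1)·7! + C(2,2)·6!
= 40320 - 10080 + 720
= 30960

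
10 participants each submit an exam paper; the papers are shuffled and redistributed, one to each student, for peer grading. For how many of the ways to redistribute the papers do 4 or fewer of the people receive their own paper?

# with exactly i fixed is C(10,i)·!(10-i); sum over i=0..4:
  i=0: C(10,0)·!10 = 1·1334961 = 1334961
  i=1: C(10,1)·!9 = 10·133496 = 1334960
  i=2: C(10,2)·!8 = 45·14833 = 667485
  i=3: C(10,3)·!7 = 120·1854 = 222480
  i=4: C(10,4)·!6 = 210·265 = 55650
Total = 3615536.

3615536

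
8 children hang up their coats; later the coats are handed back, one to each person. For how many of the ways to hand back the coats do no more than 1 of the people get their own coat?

# with exactly i fixed is C(8,i)·!(8-i); sum over i=0..1:
  i=0: C(8,0)·!8 = 1·14833 = 14833
  i=1: C(8,1)·!7 = 8·1854 = 14832
Total = 29665.

29665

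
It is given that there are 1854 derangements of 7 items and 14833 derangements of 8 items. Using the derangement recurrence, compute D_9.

133496

D_9 = (9-1)·(D_8 + D_7) = 8·(14833 + 1854) = 8·16687 = 133496.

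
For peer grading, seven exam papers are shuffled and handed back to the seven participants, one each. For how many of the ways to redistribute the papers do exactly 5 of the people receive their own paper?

21

Pick the 5 fixed positions: C(7,5) = 21 ways.
The other 2 form a derangement: !2 = 1.
Total: 21 × 1 = 21.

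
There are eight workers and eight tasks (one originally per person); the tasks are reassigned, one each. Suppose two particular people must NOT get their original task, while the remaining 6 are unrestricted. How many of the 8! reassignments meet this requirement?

Inclusion-exclusion on the 2 forbidden self-matches:
Σ_{j=0}^{2} (-1)^j C(2,j)(8-j)!
= C(2,0)·8! - C(2,1)·7! + C(2,2)·6!
= 40320 - 10080 + 720
= 30960

30960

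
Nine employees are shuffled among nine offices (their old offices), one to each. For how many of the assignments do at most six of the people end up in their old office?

Sum C(9,i)·!(9-i) for i = 0..6:
  i=0: C(9,0)·!9 = 1·133496 = 133496
  i=1: C(9,1)·!8 = 9·14833 = 133497
  i=2: C(9,2)·!7 = 36·1854 = 66744
  i=3: C(9,3)·!6 = 84·265 = 22260
  i=4: C(9,4)·!5 = 126·44 = 5544
  i=5: C(9,5)·!4 = 126·9 = 1134
  i=6: C(9,6)·!3 = 84·2 = 168
Total = 362843.

362843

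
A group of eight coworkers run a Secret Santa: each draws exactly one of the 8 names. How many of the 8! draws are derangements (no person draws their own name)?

14833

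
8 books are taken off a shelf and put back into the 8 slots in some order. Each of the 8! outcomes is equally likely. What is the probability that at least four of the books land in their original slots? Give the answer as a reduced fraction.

257/13440

Favorable outcomes: Σ_{i≥4} C(8,i)·!(8-i) = 70·9 + 56·2 + 28·1 + 8·0 + 1·1 = 771.
Total outcomes: 8! = 40320.
Probability = 771/40320 = 257/13440.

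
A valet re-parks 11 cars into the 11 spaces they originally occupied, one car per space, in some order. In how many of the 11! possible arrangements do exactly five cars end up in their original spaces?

122430

Choose which 5 of the 11 are fixed: C(11,5) = 462.
The other 6 form a derangement: !6 = 265.
Total: 462 × 265 = 122430.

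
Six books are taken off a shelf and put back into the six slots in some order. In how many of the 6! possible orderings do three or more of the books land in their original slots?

# with exactly i fixed is C(6,i)·!(6-i); sum over i=3..6:
  i=3: C(6,3)·!3 = 20·2 = 40
  i=4: C(6,4)·!2 = 15·1 = 15
  i=5: C(6,5)·!1 = 6·0 = 0
  i=6: C(6,6)·!0 = 1·1 = 1
Total = 56.

56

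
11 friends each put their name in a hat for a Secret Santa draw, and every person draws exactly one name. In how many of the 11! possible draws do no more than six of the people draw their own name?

Sum C(11,i)·!(11-i) for i = 0..6:
  i=0: C(11,0)·!11 = 1·14684570 = 14684570
  i=1: C(11,1)·!10 = 11·1334961 = 14684571
  i=2: C(11,2)·!9 = 55·133496 = 7342280
  i=3: C(11,3)·!8 = 165·14833 = 2447445
  i=4: C(11,4)·!7 = 330·1854 = 611820
  i=5: C(11,5)·!6 = 462·265 = 122430
  i=6: C(11,6)·!5 = 462·44 = 20328
Total = 39913444.

39913444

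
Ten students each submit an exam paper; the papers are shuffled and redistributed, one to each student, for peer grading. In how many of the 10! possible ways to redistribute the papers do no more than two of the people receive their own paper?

Sum C(10,i)·!(10-i) for i = 0..2:
  i=0: C(10,0)·!10 = 1·1334961 = 1334961
  i=1: C(10,1)·!9 = 10·133496 = 1334960
  i=2: C(10,2)·!8 = 45·14833 = 667485
Total = 3337406.

3337406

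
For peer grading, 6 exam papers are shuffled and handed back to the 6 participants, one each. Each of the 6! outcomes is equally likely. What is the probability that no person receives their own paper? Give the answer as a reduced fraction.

Favorable outcomes: !6 = 265.
Total outcomes: 6! = 720.
Probability = 265/720 = 53/144.

53/144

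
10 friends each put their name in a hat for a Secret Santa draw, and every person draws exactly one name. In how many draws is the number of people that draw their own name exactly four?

55650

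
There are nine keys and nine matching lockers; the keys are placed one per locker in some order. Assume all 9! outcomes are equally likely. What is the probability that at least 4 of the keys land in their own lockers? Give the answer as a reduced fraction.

6883/362880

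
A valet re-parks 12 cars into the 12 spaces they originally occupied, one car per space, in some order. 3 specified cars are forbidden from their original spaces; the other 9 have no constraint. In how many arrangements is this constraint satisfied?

Let A_j be the event that the j-th constrained one is fixed. By inclusion-exclusion over the 3 events:
Σ_{j=0}^{3} (-1)^j C(3,j)(12-j)!
= C(3,0)·12! - C(3,1)·11! + C(3,2)·10! - C(3,3)·9!
= 479001600 - 119750400 + 10886400 - 362880
= 369774720

369774720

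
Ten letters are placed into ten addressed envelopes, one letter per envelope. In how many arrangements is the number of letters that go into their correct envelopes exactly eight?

45

Choose which 8 of the 10 are fixed: C(10,8) = 45.
The other 2 form a derangement: !2 = 1.
Total: 45 × 1 = 45.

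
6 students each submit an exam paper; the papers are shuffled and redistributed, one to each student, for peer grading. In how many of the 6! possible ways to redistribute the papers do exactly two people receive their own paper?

135

Choose which 2 of the 6 are fixed: C(6,2) = 15.
The other 4 form a derangement: !4 = 9.
Total: 15 × 9 = 135.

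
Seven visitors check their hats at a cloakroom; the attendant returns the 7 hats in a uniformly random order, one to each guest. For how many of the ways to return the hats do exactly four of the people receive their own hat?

Choose which 4 of the 7 are fixed: C(7,4) = 35.
The other 3 form a derangement: !3 = 2.
Total: 35 × 2 = 70.

70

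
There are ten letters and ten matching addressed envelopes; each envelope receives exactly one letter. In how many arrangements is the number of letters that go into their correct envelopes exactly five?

11088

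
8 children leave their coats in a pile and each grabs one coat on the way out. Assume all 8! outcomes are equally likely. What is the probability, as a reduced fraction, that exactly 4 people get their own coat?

1/64

Favorable outcomes: C(8,4)·!4 = 70·9 = 630.
Total outcomes: 8! = 40320.
Probability = 630/40320 = 1/64.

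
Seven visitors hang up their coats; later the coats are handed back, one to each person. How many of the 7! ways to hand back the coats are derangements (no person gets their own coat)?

Recurrence: !7 = 6·(!6 + !5).
!7 = 6·(265 + 44) = 6·309 = 1854

1854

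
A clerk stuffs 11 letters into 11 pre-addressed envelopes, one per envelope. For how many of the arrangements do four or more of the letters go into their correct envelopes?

757934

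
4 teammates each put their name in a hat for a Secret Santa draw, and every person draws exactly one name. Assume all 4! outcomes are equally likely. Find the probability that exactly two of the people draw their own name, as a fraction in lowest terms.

1/4

Favorable outcomes: C(4,2)·!2 = 6·1 = 6.
Total outcomes: 4! = 24.
Probability = 6/24 = 1/4.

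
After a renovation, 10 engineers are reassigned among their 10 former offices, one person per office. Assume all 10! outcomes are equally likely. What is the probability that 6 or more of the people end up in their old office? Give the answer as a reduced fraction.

Favorable outcomes: Σ_{i≥6} C(10,i)·!(10-i) = 210·9 + 120·2 + 45·1 + 10·0 + 1·1 = 2176.
Total outcomes: 10! = 3628800.
Probability = 2176/3628800 = 17/28350.

17/28350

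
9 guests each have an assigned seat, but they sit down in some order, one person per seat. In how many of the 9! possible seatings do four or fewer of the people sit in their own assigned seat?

Sum C(9,i)·!(9-i) for i = 0..4:
  i=0: C(9,0)·!9 = 1·133496 = 133496
  i=1: C(9,1)·!8 = 9·14833 = 133497
  i=2: C(9,2)·!7 = 36·1854 = 66744
  i=3: C(9,3)·!6 = 84·265 = 22260
  i=4: C(9,4)·!5 = 126·44 = 5544
Total = 361541.

361541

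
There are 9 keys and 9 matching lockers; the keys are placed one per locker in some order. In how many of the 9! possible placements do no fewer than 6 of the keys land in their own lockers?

# with exactly i fixed is C(9,i)·!(9-i); sum over i=6..9:
  i=6: C(9,6)·!3 = 84·2 = 168
  i=7: C(9,7)·!2 = 36·1 = 36
  i=8: C(9,8)·!1 = 9·0 = 0
  i=9: C(9,9)·!0 = 1·1 = 1
Total = 205.

205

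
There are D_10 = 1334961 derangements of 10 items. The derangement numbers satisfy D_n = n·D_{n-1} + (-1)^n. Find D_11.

14684570

D_11 = 11·1334961 - 1 = 14684570.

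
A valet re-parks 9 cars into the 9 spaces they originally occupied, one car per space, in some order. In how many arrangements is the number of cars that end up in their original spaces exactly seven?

36

Choose which 7 of the 9 are fixed: C(9,7) = 36.
The remaining 2 must be deranged: !2 = 1.
Total: 36 × 1 = 36.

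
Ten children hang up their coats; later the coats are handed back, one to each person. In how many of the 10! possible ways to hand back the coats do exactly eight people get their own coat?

45

Choose which 8 of the 10 are fixed: C(10,8) = 45.
The other 2 form a derangement: !2 = 1.
Total: 45 × 1 = 45.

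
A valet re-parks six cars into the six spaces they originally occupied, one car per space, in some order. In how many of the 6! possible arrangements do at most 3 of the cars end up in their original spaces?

Sum C(6,i)·!(6-i) for i = 0..3:
  i=0: C(6,0)·!6 = 1·265 = 265
  i=1: C(6,1)·!5 = 6·44 = 264
  i=2: C(6,2)·!4 = 15·9 = 135
  i=3: C(6,3)·!3 = 20·2 = 40
Total = 704.

704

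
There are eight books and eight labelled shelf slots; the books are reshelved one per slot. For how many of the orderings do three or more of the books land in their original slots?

# with exactly i fixed is C(8,i)·!(8-i); sum over i=3..8:
  i=3: C(8,3)·!5 = 56·44 = 2464
  i=4: C(8,4)·!4 = 70·9 = 630
  i=5: C(8,5)·!3 = 56·2 = 112
  i=6: C(8,6)·!2 = 28·1 = 28
  i=7: C(8,7)·!1 = 8·0 = 0
  i=8: C(8,8)·!0 = 1·1 = 1
Total = 3235.

3235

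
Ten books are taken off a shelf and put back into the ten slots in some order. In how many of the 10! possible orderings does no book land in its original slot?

!10 is the nearest integer to 10!/e.
10! = 3628800, and 3628800/e ≈ 1334960.92, so !10 = 1334961.

1334961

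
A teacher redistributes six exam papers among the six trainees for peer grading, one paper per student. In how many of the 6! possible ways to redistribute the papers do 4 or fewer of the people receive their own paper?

719

# with exactly i fixed is C(6,i)·!(6-i); sum over i=0..4:
  i=0: C(6,0)·!6 = 1·265 = 265
  i=1: C(6,1)·!5 = 6·44 = 264
  i=2: C(6,2)·!4 = 15·9 = 135
  i=3: C(6,3)·!3 = 20·2 = 40
  i=4: C(6,4)·!2 = 15·1 = 15
Total = 719.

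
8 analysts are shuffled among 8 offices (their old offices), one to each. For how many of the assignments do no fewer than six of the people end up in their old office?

Sum C(8,i)·!(8-i) for i = 6..8:
  i=6: C(8,6)·!2 = 28·1 = 28
  i=7: C(8,7)·!1 = 8·0 = 0
  i=8: C(8,8)·!0 = 1·1 = 1
Total = 29.

29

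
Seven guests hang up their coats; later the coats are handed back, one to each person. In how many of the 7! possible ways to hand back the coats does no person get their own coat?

1854

By inclusion-exclusion, !7 = Σ (-1)^k · 7!/k! for k=0..7
= 7! - 7!/1! + 7!/2! - 7!/3! + 7!/4! - 7!/5! + 7!/6! - 7!/7!
= 5040 - 5040 + 2520 - 840 + 210 - 42 + 7 - 1
= 1854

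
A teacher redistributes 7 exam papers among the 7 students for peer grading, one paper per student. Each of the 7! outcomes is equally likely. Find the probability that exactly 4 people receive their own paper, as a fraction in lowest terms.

Favorable outcomes: C(7,4)·!3 = 35·2 = 70.
Total outcomes: 7! = 5040.
Probability = 70/5040 = 1/72.

1/72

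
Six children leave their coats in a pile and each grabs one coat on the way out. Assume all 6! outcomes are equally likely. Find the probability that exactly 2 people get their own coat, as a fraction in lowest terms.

Favorable outcomes: C(6,2)·!4 = 15·9 = 135.
Total outcomes: 6! = 720.
Probability = 135/720 = 3/16.

3/16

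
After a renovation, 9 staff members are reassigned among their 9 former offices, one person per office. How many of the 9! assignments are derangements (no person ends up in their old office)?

133496

Recurrence: !9 = 8·(!8 + !7).
!9 = 8·(14833 + 1854) = 8·16687 = 133496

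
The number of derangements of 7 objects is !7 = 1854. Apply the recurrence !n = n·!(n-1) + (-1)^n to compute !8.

!8 = 8·1854 + 1 = 14833.

14833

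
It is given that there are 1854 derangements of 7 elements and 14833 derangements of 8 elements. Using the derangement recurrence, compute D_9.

D_9 = (9-1)·(D_8 + D_7) = 8·(14833 + 1854) = 8·16687 = 133496.

133496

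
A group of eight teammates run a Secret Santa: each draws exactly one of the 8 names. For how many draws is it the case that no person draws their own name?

14833

By inclusion-exclusion, !8 = Σ (-1)^k · 8!/k! for k=0..8
= 8! - 8!/1! + 8!/2! - 8!/3! + 8!/4! - 8!/5! + 8!/6! - 8!/7! + 8!/8!
= 40320 - 40320 + 20160 - 6720 + 1680 - 336 + 56 - 8 + 1
= 14833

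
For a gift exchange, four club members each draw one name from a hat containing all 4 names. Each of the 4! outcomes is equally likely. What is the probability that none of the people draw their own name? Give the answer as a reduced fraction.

3/8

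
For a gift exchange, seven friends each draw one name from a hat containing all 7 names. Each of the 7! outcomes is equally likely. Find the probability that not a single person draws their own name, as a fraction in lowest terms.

Favorable outcomes: !7 = 1854.
Total outcomes: 7! = 5040.
Probability = 1854/5040 = 103/280.

103/280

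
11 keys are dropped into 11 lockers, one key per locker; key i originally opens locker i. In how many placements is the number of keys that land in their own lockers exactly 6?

20328

Pick the 6 fixed positions: C(11,6) = 462 ways.
The remaining 5 must be deranged: !5 = 44.
Total: 462 × 44 = 20328.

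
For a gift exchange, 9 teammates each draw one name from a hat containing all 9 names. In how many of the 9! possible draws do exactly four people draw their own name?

5544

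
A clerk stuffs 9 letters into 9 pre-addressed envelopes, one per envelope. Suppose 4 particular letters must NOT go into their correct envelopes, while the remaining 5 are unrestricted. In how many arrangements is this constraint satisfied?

Inclusion-exclusion on the 4 forbidden self-matches:
Σ_{j=0}^{4} (-1)^j C(4,j)(9-j)!
= C(4,0)·9! - C(4,1)·8! + C(4,2)·7! - C(4,3)·6! + C(4,4)·5!
= 362880 - 161280 + 30240 - 2880 + 120
= 229080

229080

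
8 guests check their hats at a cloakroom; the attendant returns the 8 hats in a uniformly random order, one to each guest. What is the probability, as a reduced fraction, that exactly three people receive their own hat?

11/180

Favorable outcomes: C(8,3)·!5 = 56·44 = 2464.
Total outcomes: 8! = 40320.
Probability = 2464/40320 = 11/180.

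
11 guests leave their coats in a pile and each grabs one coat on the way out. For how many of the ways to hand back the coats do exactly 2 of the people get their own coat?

7342280

Pick the 2 fixed positions: C(11,2) = 55 ways.
The other 9 form a derangement: !9 = 133496.
Total: 55 × 133496 = 7342280.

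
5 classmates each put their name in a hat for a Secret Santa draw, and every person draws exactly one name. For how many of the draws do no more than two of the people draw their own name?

109

Sum C(5,i)·!(5-i) for i = 0..2:
  i=0: C(5,0)·!5 = 1·44 = 44
  i=1: C(5,1)·!4 = 5·9 = 45
  i=2: C(5,2)·!3 = 10·2 = 20
Total = 109.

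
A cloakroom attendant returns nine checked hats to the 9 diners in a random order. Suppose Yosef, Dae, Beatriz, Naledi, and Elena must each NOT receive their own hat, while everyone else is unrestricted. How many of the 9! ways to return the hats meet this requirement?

205056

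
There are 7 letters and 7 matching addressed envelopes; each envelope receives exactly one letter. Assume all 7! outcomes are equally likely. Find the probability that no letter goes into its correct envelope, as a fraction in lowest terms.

103/280

Favorable outcomes: !7 = 1854.
Total outcomes: 7! = 5040.
Probability = 1854/5040 = 103/280.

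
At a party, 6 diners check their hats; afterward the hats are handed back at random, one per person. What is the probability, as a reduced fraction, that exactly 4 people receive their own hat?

Favorable outcomes: C(6,4)·!2 = 15·1 = 15.
Total outcomes: 6! = 720.
Probability = 15/720 = 1/48.

1/48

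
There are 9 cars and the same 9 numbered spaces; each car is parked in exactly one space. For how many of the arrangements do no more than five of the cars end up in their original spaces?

# with exactly i fixed is C(9,i)·!(9-i); sum over i=0..5:
  i=0: C(9,0)·!9 = 1·133496 = 133496
  i=1: C(9,1)·!8 = 9·14833 = 133497
  i=2: C(9,2)·!7 = 36·1854 = 66744
  i=3: C(9,3)·!6 = 84·265 = 22260
  i=4: C(9,4)·!5 = 126·44 = 5544
  i=5: C(9,5)·!4 = 126·9 = 1134
Total = 362675.

362675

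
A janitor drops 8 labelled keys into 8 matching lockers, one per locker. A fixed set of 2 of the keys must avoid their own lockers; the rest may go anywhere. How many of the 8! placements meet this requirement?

30960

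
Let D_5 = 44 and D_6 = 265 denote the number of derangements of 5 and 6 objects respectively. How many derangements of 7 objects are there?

1854

D_7 = (7-1)·(D_6 + D_5) = 6·(265 + 44) = 6·309 = 1854.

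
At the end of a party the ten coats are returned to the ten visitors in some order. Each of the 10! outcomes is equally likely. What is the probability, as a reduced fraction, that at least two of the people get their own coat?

958879/3628800

Favorable outcomes: Σ_{i≥2} C(10,i)·!(10-i) = 45·14833 + 120·1854 + 210·265 + 252·44 + 210·9 + 120·2 + 45·1 + 10·0 + 1·1 = 958879.
Total outcomes: 10! = 3628800.
Probability = 958879/3628800 = 958879/3628800.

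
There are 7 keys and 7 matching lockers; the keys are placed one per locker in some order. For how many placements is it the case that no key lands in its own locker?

1854

The number of derangements of 7 is !7 = Σ_{k=0}^{7} (-1)^k·7!/k!
= 7! - 7!/1! + 7!/2! - 7!/3! + 7!/4! - 7!/5! + 7!/6! - 7!/7!
= 5040 - 5040 + 2520 - 840 + 210 - 42 + 7 - 1
= 1854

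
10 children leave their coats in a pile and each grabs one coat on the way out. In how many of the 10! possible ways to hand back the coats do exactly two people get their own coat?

667485

Choose which 2 of the 10 are fixed: C(10,2) = 45.
The remaining 8 must be deranged: !8 = 14833.
Total: 45 × 14833 = 667485.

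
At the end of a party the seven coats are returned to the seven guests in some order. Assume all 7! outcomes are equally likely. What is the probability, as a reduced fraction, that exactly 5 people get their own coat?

Favorable outcomes: C(7,5)·!2 = 21·1 = 21.
Total outcomes: 7! = 5040.
Probability = 21/5040 = 1/240.

1/240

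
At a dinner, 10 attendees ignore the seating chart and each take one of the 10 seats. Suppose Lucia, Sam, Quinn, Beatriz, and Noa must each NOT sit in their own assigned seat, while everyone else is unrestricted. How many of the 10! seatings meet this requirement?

Inclusion-exclusion on the 5 forbidden self-matches:
Σ_{j=0}^{5} (-1)^j C(5,j)(10-j)!
= C(5,0)·10! - C(5,1)·9! + C(5,2)·8! - C(5,3)·7! + C(5,4)·6! - C(5,5)·5!
= 3628800 - 1814400 + 403200 - 50400 + 3600 - 120
= 2170680

2170680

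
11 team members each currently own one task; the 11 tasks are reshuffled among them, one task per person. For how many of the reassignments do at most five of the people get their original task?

Sum C(11,i)·!(11-i) for i = 0..5:
  i=0: C(11,0)·!11 = 1·14684570 = 14684570
  i=1: C(11,1)·!10 = 11·1334961 = 14684571
  i=2: C(11,2)·!9 = 55·133496 = 7342280
  i=3: C(11,3)·!8 = 165·14833 = 2447445
  i=4: C(11,4)·!7 = 330·1854 = 611820
  i=5: C(11,5)·!6 = 462·265 = 122430
Total = 39893116.

39893116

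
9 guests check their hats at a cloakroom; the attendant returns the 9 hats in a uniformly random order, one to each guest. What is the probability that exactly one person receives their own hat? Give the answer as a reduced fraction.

Favorable outcomes: C(9,1)·!8 = 9·14833 = 133497.
Total outcomes: 9! = 362880.
Probability = 133497/362880 = 2119/5760.

2119/5760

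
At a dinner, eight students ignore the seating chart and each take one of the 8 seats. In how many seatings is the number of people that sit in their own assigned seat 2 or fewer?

37085

# with exactly i fixed is C(8,i)·!(8-i); sum over i=0..2:
  i=0: C(8,0)·!8 = 1·14833 = 14833
  i=1: C(8,1)·!7 = 8·1854 = 14832
  i=2: C(8,2)·!6 = 28·265 = 7420
Total = 37085.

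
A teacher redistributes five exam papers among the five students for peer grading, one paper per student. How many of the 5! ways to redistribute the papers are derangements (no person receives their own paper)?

Use !n = (n-1)(!(n-1) + !(n-2)).
!5 = 4·(9 + 2) = 4·11 = 44

44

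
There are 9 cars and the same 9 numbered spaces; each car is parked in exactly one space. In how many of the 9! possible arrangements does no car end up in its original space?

133496

Recurrence: !9 = 8·(!8 + !7).
!9 = 8·(14833 + 1854) = 8·16687 = 133496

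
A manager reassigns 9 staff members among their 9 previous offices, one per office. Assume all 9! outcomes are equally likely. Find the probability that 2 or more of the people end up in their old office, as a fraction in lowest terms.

95887/362880

Favorable outcomes: Σ_{i≥2} C(9,i)·!(9-i) = 36·1854 + 84·265 + 126·44 + 126·9 + 84·2 + 36·1 + 9·0 + 1·1 = 95887.
Total outcomes: 9! = 362880.
Probability = 95887/362880 = 95887/362880.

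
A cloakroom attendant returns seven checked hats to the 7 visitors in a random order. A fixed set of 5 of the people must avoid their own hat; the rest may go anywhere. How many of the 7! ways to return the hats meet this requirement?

Inclusion-exclusion on the 5 forbidden self-matches:
Σ_{j=0}^{5} (-1)^j C(5,j)(7-j)!
= C(5,0)·7! - C(5,1)·6! + C(5,2)·5! - C(5,3)·4! + C(5,4)·3! - C(5,5)·2!
= 5040 - 3600 + 1200 - 240 + 30 - 2
= 2428

2428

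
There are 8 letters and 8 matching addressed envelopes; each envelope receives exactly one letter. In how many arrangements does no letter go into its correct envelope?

14833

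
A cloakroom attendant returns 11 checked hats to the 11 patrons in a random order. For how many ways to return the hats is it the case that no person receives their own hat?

!11 is the nearest integer to 11!/e.
11! = 39916800, and 39916800/e ≈ 14684570.08, so !11 = 14684570.

14684570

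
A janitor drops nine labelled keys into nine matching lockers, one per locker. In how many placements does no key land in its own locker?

133496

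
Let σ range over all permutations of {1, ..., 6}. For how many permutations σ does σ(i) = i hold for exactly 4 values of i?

15

Choose which 4 of the 6 are fixed: C(6,4) = 15.
The other 2 form a derangement: !2 = 1.
Total: 15 × 1 = 15.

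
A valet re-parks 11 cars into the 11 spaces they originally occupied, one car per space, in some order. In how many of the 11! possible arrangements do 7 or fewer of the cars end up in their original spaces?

# with exactly i fixed is C(11,i)·!(11-i); sum over i=0..7:
  i=0: C(11,0)·!11 = 1·14684570 = 14684570
  i=1: C(11,1)·!10 = 11·1334961 = 14684571
  i=2: C(11,2)·!9 = 55·133496 = 7342280
  i=3: C(11,3)·!8 = 165·14833 = 2447445
  i=4: C(11,4)·!7 = 330·1854 = 611820
  i=5: C(11,5)·!6 = 462·265 = 122430
  i=6: C(11,6)·!5 = 462·44 = 20328
  i=7: C(11,7)·!4 = 330·9 = 2970
Total = 39916414.

39916414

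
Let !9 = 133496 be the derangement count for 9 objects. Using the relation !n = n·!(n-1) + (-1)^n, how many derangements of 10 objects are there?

1334961

!10 = 10·133496 + 1 = 1334961.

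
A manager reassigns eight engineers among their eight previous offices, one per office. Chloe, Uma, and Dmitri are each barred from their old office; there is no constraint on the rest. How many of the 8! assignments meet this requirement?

27240

Inclusion-exclusion on the 3 forbidden self-matches:
Σ_{j=0}^{3} (-1)^j C(3,j)(8-j)!
= C(3,0)·8! - C(3,1)·7! + C(3,2)·6! - C(3,3)·5!
= 40320 - 15120 + 2160 - 120
= 27240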